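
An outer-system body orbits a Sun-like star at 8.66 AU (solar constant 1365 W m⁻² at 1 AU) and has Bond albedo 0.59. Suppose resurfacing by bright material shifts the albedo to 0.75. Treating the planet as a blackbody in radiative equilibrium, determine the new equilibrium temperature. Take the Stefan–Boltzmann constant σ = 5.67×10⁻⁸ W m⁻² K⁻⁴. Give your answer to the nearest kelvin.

67 K

Flux at the orbit: S = 1365/(8.66)² = 18.20 W m⁻².
T₂ = [S(1−α₂)/(4σ)]^(1/4) = [18.20·0.25/(4σ)]^(1/4) = 66.93 K.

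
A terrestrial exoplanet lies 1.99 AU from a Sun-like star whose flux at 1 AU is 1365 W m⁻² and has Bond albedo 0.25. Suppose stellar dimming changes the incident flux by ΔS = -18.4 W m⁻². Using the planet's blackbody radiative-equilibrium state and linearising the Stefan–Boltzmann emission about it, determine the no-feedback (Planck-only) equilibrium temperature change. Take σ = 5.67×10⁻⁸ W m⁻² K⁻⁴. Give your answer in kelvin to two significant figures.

Flux at the orbit: S = 1365/(1.99)² = 344.7 W m⁻².
Unperturbed T_e = [344.7·(1−0.25)/(4σ)]^¼ = 183.7 K.
Only a fraction (1−α) is absorbed and it's spread over 4πR², so ΔF = (1−α)ΔS/4 = -3.450 W m⁻².
Planck response: λ_P = 4σT_e³ = 4·5.67×10⁻⁸·(183.7)³ = 1.407 W m⁻²/K.
ΔT₀ = ΔF/λ_P = -3.450/1.407 = -2.45 K.

-2.5 K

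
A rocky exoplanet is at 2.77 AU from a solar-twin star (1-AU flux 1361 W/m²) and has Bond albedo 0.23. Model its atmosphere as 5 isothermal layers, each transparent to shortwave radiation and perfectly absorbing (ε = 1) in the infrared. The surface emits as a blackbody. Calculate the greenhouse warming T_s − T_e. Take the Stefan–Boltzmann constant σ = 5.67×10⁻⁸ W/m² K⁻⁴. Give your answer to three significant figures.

Flux at the orbit: S = 1361/(2.77)² = 177.4 W/m².
The effective emission temperature is T_e = [S(1−α)/(4σ)]^¼ = 156.7 K.
T_s = (N+1)^(1/4)·T_e = 245.2 K.
So the greenhouse effect raises the surface by 245.2 − 156.7 = 88.52 K.

88.5 K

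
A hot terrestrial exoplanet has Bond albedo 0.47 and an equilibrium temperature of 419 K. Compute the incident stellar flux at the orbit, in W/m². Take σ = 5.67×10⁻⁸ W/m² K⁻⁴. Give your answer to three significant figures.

From S(1−α)/4 = σT⁴: S = 4σT⁴/(1−α).
The emitted flux is σT⁴ = 1748 W/m².
S = 4·1748/0.53 = 13190 W/m².

13200 W/m²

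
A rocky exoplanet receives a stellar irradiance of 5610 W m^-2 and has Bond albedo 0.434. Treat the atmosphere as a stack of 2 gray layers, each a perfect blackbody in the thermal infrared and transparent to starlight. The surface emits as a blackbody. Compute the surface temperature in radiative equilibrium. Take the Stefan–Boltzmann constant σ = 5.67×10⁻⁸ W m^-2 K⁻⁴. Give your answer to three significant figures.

OLR = S(1−α)/4 = 793.8 W m^-2; the top layer radiates at T_e = 344.0 K.
With N = 2 opaque layers, T_s = (N+1)^(1/4)·T_e = 3^(1/4)·344.0 = 452.7 K.

453 kelvin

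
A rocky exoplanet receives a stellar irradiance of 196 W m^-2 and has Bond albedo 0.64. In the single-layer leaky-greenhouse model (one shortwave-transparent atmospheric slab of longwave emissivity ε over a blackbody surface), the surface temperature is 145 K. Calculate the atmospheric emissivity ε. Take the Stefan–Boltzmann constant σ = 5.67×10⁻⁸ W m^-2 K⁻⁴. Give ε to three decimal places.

First, T_e = [196.0·(1−0.64)/(4σ)]^(1/4) = 132.8 K.
Inverting T_s⁴ = 2T_e⁴/(2−ε): (T_e/T_s)⁴ = 0.7038, so ε = 2(1 − 0.7038) = 0.5924.

0.592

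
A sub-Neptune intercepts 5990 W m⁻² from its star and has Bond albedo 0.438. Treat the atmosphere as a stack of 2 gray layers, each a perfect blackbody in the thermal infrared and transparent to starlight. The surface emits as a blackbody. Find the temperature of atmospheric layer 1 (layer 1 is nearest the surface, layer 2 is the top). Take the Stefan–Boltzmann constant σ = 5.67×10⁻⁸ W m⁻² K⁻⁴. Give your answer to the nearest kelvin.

OLR = S(1−α)/4 = 841.6 W m⁻²; the top layer radiates at T_e = 349.0 K.
Each opaque layer satisfies 2T_j⁴ = T_{j−1}⁴ + T_{j+1}⁴, giving T_k⁴ = (N+1−k)T_e⁴.
T_1 = (2)^(1/4)·349.0 = 415.1 K.

415 kelvin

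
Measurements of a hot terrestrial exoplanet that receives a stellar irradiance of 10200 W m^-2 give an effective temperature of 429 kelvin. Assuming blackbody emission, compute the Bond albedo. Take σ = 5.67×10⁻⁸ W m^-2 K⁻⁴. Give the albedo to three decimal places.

Energy balance: S(1−α)/4 = σT⁴, so 1−α = 4σT⁴/S.
σT⁴ = 1920 W m^-2, so 4σT⁴ = 7682 W m^-2.
1−α = 7682/10200 = 0.7531, so α = 0.2469.

0.247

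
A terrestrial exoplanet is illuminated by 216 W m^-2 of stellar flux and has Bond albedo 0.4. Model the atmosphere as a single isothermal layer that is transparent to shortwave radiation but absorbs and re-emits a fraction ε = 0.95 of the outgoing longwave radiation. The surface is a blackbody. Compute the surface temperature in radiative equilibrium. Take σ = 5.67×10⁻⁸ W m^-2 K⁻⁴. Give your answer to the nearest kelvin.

At the top of the atmosphere, σT_e⁴ = S(1−α)/4 = 32.40 W m^-2, giving T_e = 154.6 K.
For a single slab of emissivity ε, T_s⁴ = 2T_e⁴/(2−ε); thus T_s = 154.6·(1.905)^(1/4) = 181.6 K.

182 kelvin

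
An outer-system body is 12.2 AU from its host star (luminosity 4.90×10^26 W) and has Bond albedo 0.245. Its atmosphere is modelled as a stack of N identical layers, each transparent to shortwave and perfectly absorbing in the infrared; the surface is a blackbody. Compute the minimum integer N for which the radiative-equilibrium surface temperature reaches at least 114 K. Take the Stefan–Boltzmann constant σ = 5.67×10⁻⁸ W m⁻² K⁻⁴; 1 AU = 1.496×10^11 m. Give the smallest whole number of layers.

Orbital distance: d = 12.2 AU = 1.825×10^12 m.
Flux at the orbit: S = L/(4πd²) = 4.90×10^26/(4π·(1.83×10^12)²) = 11.71 W m⁻².
OLR = S(1−α)/4 = 2.209 W m⁻²; the top layer radiates at T_e = 79.01 K.
T_s = (N+1)^(1/4)·T_e ≥ 114 K requires N+1 ≥ (T_s/T_e)⁴ = (114/79.01)⁴ = 4.334.
The minimum whole number is N = 4.

4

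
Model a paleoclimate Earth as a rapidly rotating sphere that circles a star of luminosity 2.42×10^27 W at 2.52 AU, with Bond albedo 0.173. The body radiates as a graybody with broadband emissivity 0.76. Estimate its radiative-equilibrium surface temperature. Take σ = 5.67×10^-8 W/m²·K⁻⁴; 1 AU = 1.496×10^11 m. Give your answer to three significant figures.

284 kelvin

Orbital distance: d = 2.52 AU = 3.770×10^11 m.
Spreading L over a sphere of radius d: S = 2.42×10^27/(4π·3.77×10^11²) = 1355 W/m².
Averaging over the sphere, the absorbed flux is S(1−α)/4 = 280.1 W/m².
Equating to εσT⁴ with ε = 0.76: T = (280.1/0.76σ)^(1/4) = 284.0 K.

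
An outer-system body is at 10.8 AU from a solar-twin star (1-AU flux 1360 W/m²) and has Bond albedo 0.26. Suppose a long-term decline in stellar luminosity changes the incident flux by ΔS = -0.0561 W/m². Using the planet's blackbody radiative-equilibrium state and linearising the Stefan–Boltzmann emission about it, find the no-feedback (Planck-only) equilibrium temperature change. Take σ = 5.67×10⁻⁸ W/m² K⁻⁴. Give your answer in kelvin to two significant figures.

-0.094 K

Irradiance scales as 1/d², so S = 1360 W/m² × (1/10.8)² = 11.66 W/m².
The baseline emission temperature is T_e = 78.54 K.
TOA radiative forcing: ΔF = (1−α)ΔS/4 = 0.74·(-0.0561)/4 = -0.01038 W/m².
Planck response: λ_P = 4σT_e³ = 4·5.67×10⁻⁸·(78.54)³ = 0.1099 W/m²/K.
ΔT₀ = ΔF/λ_P = -0.01038/0.1099 = -0.0945 K.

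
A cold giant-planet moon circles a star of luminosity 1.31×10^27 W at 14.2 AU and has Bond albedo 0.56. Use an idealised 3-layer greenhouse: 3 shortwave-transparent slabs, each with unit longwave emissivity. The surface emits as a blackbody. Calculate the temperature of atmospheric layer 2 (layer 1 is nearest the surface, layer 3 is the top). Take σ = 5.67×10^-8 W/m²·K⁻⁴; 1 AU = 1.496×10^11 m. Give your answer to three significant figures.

97.3 K

d = 14.2 × 1.496×10^11 m = 2.124×10^12 m.
Flux at the orbit: S = L/(4πd²) = 1.31×10^27/(4π·(2.12×10^12)²) = 23.10 W/m².
Top-of-atmosphere balance: σT_e⁴ = S(1−α)/4 = 2.541 W/m² → T_e = 81.82 K.
The net upward flux σT_e⁴ is constant between every pair of levels, so T_k⁴ = (N+1−k)T_e⁴.
With k = 2: T_2 = (3+1−2)^¼·81.82 K = 97.30 K.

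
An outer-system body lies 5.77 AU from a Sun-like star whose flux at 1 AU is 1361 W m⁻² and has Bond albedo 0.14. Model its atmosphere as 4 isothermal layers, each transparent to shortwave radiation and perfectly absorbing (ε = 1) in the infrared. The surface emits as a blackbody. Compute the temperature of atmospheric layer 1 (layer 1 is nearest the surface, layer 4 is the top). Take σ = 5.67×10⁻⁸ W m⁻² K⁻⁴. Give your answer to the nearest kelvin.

Flux at the orbit: S = 1361/(5.77)² = 40.88 W m⁻².
Top-of-atmosphere balance: σT_e⁴ = S(1−α)/4 = 8.789 W m⁻² → T_e = 111.6 K.
Each opaque layer satisfies 2T_j⁴ = T_{j−1}⁴ + T_{j+1}⁴, giving T_k⁴ = (N+1−k)T_e⁴.
T_1 = (4)^(1/4)·111.6 = 157.8 K.

158 K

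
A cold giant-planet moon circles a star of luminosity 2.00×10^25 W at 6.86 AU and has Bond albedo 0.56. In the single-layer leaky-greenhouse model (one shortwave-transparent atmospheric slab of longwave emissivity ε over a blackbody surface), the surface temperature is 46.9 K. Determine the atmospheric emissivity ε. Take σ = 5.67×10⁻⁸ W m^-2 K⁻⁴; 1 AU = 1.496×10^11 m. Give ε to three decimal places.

d = 6.86 × 1.496×10^11 m = 1.026×10^12 m.
S = L/(4πd²) = 1.511 W m^-2.
Effective temperature: T_e = [S(1−α)/(4σ)]^(1/4) = 41.38 K.
T_s⁴ = T_e⁴·2/(2−ε) → ε = 2 − 2(T_e/T_s)⁴ = 2 − 2·(41.38/46.9)⁴ = 0.7881.

0.788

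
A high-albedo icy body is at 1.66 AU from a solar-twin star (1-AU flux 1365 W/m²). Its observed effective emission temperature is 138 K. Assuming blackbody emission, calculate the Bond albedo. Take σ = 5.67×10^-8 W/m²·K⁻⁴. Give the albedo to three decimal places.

0.834

Flux at the orbit: S = 1365/(1.66)² = 495.4 W/m².
Rearranging the radiative balance, α = 1 − 4σT⁴/S.
σT⁴ = 20.56 W/m², so 4σT⁴ = 82.25 W/m².
Hence α = 1 − 82.25/495.4 = 0.8339.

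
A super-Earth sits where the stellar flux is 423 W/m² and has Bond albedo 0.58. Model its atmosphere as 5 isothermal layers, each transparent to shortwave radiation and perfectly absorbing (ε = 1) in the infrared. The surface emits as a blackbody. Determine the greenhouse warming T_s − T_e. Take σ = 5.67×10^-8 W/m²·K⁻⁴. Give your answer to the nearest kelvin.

The effective emission temperature is T_e = [S(1−α)/(4σ)]^¼ = 167.3 K.
T_s = (N+1)^(1/4)·T_e = 261.8 K.
Warming: T_s − T_e = 94.54 K.

95 kelvin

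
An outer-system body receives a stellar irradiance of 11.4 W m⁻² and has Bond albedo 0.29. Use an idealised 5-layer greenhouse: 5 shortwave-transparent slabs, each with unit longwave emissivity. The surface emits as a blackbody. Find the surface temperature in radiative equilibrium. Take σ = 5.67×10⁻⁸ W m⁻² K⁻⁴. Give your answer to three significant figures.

121 K

OLR = S(1−α)/4 = 2.023 W m⁻²; the top layer radiates at T_e = 77.29 K.
For an N-layer opaque stack, T_s⁴ = (N+1)T_e⁴, hence T_s = (6)^(1/4)×77.29 K = 121.0 K.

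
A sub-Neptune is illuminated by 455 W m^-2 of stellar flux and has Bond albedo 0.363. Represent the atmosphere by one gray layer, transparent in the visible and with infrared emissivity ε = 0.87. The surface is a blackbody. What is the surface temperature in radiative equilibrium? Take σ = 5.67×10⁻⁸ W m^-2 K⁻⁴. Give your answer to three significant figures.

218 K

The planet radiates to space at T_e = [S(1−α)/(4σ)]^(1/4) = 189.1 K.
Surface balance with a leaky layer gives σT_s⁴ = σT_e⁴·2/(2−ε), so T_s = T_e·[2/(2−0.87)]^(1/4) = 218.1 K.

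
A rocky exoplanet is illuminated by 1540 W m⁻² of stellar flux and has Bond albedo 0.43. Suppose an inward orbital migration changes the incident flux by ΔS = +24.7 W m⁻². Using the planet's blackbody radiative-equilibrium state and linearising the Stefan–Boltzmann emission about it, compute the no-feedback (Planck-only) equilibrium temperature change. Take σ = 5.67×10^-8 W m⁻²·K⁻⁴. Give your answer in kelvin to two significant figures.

1.0 K

The baseline emission temperature is T_e = 249.4 K.
TOA radiative forcing: ΔF = (1−α)ΔS/4 = 0.57·(+24.7)/4 = 3.520 W m⁻².
The Planck feedback parameter is 4σT_e³ = 3.519 W m⁻²/K.
So ΔT₀ = 3.520/3.519 = 1.00 K.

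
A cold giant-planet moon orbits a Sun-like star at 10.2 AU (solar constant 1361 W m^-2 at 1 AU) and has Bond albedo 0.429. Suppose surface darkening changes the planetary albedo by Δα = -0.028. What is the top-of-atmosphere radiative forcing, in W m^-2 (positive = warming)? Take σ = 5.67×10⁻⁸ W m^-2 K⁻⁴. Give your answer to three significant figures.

0.0916 W m^-2

By the inverse-square law, S = 1361/10.2² = 13.08 W m^-2.
TOA radiative forcing: ΔF = −S·Δα/4 = −13.08·(-0.028)/4 = 0.09157 W m^-2.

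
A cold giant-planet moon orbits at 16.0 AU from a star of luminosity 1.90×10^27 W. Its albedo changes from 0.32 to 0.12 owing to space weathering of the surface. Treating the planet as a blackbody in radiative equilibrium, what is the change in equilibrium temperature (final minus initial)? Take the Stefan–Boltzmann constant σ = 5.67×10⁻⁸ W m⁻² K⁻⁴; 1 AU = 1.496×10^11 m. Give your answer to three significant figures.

d = 16.0 × 1.496×10^11 m = 2.394×10^12 m.
Spreading L over a sphere of radius d: S = 1.90×10^27/(4π·2.39×10^12²) = 26.39 W m⁻².
Initial: T₁ = [S(1−0.32)/(4σ)]^(1/4) = 94.31 K.
Final:   T₂ = [S(1−0.12)/(4σ)]^(1/4) = 100.6 K.
Change: 100.6 − 94.31 = 6.279 K.

6.28 K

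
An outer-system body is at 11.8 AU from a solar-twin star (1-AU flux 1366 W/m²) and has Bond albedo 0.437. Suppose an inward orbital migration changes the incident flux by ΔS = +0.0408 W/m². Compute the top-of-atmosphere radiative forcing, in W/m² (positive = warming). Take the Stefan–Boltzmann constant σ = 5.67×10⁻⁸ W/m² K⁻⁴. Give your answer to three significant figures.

0.00574 W/m²

Irradiance scales as 1/d², so S = 1366 W/m² × (1/11.8)² = 9.810 W/m².
TOA radiative forcing: ΔF = (1−α)ΔS/4 = 0.563·(+0.0408)/4 = 0.005743 W/m².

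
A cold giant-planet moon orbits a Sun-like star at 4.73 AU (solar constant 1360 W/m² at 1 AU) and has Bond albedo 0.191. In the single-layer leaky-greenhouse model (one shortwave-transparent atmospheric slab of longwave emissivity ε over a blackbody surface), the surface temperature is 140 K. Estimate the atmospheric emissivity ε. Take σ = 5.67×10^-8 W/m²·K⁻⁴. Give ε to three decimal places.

Flux at the orbit: S = 1360/(4.73)² = 60.79 W/m².
First, T_e = [60.79·(1−0.191)/(4σ)]^(1/4) = 121.3 K.
T_s⁴ = T_e⁴·2/(2−ε) → ε = 2 − 2(T_e/T_s)⁴ = 2 − 2·(121.3/140)⁴ = 0.8711.

0.871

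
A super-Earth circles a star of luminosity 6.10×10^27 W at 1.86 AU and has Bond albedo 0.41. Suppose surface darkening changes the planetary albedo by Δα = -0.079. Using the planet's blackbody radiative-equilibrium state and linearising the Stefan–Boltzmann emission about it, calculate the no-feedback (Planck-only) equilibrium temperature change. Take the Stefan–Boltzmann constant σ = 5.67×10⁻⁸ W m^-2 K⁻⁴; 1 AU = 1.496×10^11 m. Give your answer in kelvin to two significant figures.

d = 1.86 × 1.496×10^11 m = 2.783×10^11 m.
S = L/(4πd²) = 6269 W m^-2.
Unperturbed T_e = [6269·(1−0.41)/(4σ)]^¼ = 357.4 K.
The change in absorbed flux is Δ[S(1−α)/4] = −SΔα/4 = 123.8 W m^-2.
The Planck feedback parameter is 4σT_e³ = 10.35 W m^-2/K.
Hence the no-feedback warming is ΔF/(4σT_e³) = 12.0 K.

12 K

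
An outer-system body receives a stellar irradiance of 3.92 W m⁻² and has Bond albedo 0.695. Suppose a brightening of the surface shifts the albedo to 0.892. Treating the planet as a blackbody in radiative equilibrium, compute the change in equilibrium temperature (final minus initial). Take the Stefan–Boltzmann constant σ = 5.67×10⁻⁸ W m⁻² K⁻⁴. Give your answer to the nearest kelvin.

With α = 0.695, T₁ = 47.92 K.
After:  T₂ = [3.920·0.108/(4σ)]^(1/4) = 36.96 K.
ΔT = T₂ − T₁ = -10.95 K.

-11 K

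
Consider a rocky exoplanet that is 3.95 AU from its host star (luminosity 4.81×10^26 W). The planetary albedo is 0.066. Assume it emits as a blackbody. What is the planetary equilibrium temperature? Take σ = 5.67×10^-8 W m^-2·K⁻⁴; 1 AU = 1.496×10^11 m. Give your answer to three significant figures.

146 kelvin

Orbital distance: d = 3.95 AU = 5.909×10^11 m.
Flux at the orbit: S = L/(4πd²) = 4.81×10^26/(4π·(5.91×10^11)²) = 109.6 W m^-2.
The planet absorbs (1−α)S over its disc πR² and re-emits over 4πR², so the mean absorbed flux is (1−0.066)·109.6/4 = 25.60 W m^-2.
In equilibrium σT⁴ equals this, so T = 145.8 K.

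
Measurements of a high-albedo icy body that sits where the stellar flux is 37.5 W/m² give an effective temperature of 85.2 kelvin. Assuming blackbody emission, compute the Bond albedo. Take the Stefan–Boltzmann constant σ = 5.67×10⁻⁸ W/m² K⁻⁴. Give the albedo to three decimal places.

0.681

Rearranging the radiative balance, α = 1 − 4σT⁴/S.
σT⁴ = 2.988 W/m², so 4σT⁴ = 11.95 W/m².
1−α = 11.95/37.50 = 0.3187, so α = 0.6813.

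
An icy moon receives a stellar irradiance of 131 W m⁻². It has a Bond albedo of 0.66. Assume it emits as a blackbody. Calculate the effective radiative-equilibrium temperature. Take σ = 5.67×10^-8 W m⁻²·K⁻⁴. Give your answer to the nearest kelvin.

118 kelvin

The planet absorbs (1−α)S over its disc πR² and re-emits over 4πR², so the mean absorbed flux is (1−0.66)·131.0/4 = 11.13 W m⁻².
In equilibrium σT⁴ equals this, so T = 118.4 K.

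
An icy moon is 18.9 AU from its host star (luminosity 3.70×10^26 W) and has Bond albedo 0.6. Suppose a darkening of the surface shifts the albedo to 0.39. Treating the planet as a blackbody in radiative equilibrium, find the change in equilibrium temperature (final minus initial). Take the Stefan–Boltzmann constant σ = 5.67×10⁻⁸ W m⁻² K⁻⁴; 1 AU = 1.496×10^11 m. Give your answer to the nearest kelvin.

d = 18.9 × 1.496×10^11 m = 2.827×10^12 m.
Spreading L over a sphere of radius d: S = 3.70×10^26/(4π·2.83×10^12²) = 3.683 W m⁻².
With α = 0.6, T₁ = 50.48 K.
After:  T₂ = [3.683·0.61/(4σ)]^(1/4) = 56.10 K.
ΔT = T₂ − T₁ = 5.617 K.

6 kelvin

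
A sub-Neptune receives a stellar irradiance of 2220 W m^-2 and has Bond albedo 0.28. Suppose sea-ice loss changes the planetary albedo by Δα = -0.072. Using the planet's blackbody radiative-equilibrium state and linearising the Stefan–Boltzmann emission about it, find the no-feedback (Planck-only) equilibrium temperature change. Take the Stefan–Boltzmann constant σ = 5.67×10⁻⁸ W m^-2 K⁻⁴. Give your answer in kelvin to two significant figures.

Unperturbed T_e = [2220·(1−0.28)/(4σ)]^¼ = 289.7 K.
ΔF = −(S/4)Δα = −(2220/4)×(-0.072) = 39.96 W m^-2.
Planck response: λ_P = 4σT_e³ = 4·5.67×10⁻⁸·(289.7)³ = 5.517 W m^-2/K.
Hence the no-feedback warming is ΔF/(4σT_e³) = 7.24 K.

7.2 kelvin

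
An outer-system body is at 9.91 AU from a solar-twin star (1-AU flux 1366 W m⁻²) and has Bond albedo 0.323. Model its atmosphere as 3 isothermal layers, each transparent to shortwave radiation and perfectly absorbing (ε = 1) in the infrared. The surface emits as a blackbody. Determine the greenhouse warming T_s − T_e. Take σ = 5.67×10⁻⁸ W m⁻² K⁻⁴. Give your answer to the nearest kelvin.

Irradiance scales as 1/d², so S = 1366 W m⁻² × (1/9.91)² = 13.91 W m⁻².
The effective emission temperature is T_e = [S(1−α)/(4σ)]^¼ = 80.27 K.
Surface: T_s = (4)^¼·T_e = 113.5 K.
So the greenhouse effect raises the surface by 113.5 − 80.27 = 33.25 K.

33 kelvin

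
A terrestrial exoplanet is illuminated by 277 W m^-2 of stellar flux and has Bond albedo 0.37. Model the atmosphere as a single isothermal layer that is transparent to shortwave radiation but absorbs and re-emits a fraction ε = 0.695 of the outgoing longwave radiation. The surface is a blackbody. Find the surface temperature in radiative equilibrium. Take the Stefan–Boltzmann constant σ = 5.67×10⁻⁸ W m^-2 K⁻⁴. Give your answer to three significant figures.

185 kelvin

At the top of the atmosphere, σT_e⁴ = S(1−α)/4 = 43.63 W m^-2, giving T_e = 166.5 K.
For a single slab of emissivity ε, T_s⁴ = 2T_e⁴/(2−ε); thus T_s = 166.5·(1.533)^(1/4) = 185.3 K.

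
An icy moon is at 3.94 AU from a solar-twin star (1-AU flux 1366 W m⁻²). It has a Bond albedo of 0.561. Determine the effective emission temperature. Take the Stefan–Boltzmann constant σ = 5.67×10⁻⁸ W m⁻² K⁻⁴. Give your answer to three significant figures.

114 K

By the inverse-square law, S = 1366/3.94² = 88.00 W m⁻².
Absorbed flux (global mean): S(1−α)/4 = 88.00·0.439/4 = 9.657 W m⁻².
Set σT⁴ = 9.657 → T = (9.657/σ)^(1/4) = 114.2 K.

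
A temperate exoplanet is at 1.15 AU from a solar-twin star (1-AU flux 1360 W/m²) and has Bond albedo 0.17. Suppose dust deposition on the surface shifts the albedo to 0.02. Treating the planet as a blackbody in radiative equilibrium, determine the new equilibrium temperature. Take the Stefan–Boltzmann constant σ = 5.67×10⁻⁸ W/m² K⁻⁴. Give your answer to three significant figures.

By the inverse-square law, S = 1360/1.15² = 1028 W/m².
New equilibrium: T₂ = [(1−0.02)·1028/(4σ)]^(1/4) = 258.2 K.

258 K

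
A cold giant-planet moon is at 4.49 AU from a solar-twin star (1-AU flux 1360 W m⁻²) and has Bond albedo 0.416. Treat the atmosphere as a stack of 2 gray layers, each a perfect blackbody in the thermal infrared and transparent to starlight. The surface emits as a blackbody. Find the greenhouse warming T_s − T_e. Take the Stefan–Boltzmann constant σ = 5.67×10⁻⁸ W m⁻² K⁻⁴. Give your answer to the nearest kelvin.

36 K

Flux at the orbit: S = 1360/(4.49)² = 67.46 W m⁻².
OLR = S(1−α)/4 = 9.849 W m⁻²; the top layer radiates at T_e = 114.8 K.
Surface: T_s = (3)^¼·T_e = 151.1 K.
Warming: T_s − T_e = 36.29 K.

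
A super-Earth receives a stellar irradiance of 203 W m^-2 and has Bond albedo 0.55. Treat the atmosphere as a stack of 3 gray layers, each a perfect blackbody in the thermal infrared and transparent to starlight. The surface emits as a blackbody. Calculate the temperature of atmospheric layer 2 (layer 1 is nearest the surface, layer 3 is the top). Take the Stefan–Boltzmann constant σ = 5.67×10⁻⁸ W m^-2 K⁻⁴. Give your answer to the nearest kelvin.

168 kelvin

Top-of-atmosphere balance: σT_e⁴ = S(1−α)/4 = 22.84 W m^-2 → T_e = 141.7 K.
In the N-layer model, layer k (counted from the surface) has T_k = (N+1−k)^(1/4)·T_e.
T_2 = (2)^(1/4)·141.7 = 168.5 K.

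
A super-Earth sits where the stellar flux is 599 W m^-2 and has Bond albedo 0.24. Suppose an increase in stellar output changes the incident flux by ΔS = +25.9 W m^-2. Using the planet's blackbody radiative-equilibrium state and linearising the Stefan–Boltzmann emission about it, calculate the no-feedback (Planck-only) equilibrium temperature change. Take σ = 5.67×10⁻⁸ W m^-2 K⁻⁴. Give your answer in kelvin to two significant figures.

The baseline emission temperature is T_e = 211.7 K.
TOA radiative forcing: ΔF = (1−α)ΔS/4 = 0.76·(+25.9)/4 = 4.921 W m^-2.
Linearising σT⁴ gives d(σT⁴)/dT = 4σT_e³ = 2.151 W m^-2 per K.
So ΔT₀ = 4.921/2.151 = 2.29 K.

2.3 K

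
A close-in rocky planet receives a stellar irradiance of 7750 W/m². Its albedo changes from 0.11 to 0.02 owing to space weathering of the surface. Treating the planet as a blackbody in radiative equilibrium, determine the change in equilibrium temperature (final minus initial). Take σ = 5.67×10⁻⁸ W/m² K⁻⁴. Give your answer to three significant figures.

With α = 0.11, T₁ = 417.6 K.
With α = 0.02, T₂ = 427.8 K.
ΔT = T₂ − T₁ = 10.18 K.

10.2 kelvin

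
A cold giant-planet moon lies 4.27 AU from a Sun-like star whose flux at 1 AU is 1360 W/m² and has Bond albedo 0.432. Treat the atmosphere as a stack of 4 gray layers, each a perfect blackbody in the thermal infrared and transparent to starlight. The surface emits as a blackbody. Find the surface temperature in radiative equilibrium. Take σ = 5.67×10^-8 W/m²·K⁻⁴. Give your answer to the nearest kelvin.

Irradiance scales as 1/d², so S = 1360 W/m² × (1/4.27)² = 74.59 W/m².
Top-of-atmosphere balance: σT_e⁴ = S(1−α)/4 = 10.59 W/m² → T_e = 116.9 K.
For an N-layer opaque stack, T_s⁴ = (N+1)T_e⁴, hence T_s = (5)^(1/4)×116.9 K = 174.8 K.

175 kelvin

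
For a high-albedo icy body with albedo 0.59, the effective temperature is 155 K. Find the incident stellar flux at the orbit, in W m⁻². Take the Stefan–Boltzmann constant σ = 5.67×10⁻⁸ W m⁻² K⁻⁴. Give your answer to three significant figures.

319 W m⁻²

Invert the energy balance for S: S = 4σT⁴/(1−α).
σT⁴ = 5.67×10⁻⁸·(155)⁴ = 32.73 W m⁻².
S = 4·32.73/0.41 = 319.3 W m⁻².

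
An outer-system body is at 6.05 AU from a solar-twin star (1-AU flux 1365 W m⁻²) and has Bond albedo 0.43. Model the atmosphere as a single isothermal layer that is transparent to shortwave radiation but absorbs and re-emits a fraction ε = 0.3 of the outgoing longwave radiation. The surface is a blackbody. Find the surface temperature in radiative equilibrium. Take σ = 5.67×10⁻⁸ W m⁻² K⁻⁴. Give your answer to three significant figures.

102 kelvin

Irradiance scales as 1/d², so S = 1365 W m⁻² × (1/6.05)² = 37.29 W m⁻².
At the top of the atmosphere, σT_e⁴ = S(1−α)/4 = 5.314 W m⁻², giving T_e = 98.39 K.
Surface balance with a leaky layer gives σT_s⁴ = σT_e⁴·2/(2−ε), so T_s = T_e·[2/(2−0.3)]^(1/4) = 102.5 K.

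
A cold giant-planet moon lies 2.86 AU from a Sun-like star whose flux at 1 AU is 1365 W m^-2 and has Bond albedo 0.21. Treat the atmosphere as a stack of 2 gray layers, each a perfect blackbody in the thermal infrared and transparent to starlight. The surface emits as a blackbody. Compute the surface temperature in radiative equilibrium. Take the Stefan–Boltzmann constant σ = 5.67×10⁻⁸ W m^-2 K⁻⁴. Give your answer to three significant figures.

Flux at the orbit: S = 1365/(2.86)² = 166.9 W m^-2.
Top-of-atmosphere balance: σT_e⁴ = S(1−α)/4 = 32.96 W m^-2 → T_e = 155.3 K.
With N = 2 opaque layers, T_s = (N+1)^(1/4)·T_e = 3^(1/4)·155.3 = 204.4 K.

204 K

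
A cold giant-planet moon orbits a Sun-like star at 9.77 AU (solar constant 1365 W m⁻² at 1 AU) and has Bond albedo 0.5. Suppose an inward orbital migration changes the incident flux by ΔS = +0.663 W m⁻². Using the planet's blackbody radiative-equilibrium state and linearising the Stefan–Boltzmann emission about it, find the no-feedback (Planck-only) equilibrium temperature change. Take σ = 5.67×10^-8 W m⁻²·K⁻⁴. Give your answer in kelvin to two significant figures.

0.87 K

By the inverse-square law, S = 1365/9.77² = 14.30 W m⁻².
Reference equilibrium: T_e = [S(1−α)/(4σ)]^(1/4) = 74.93 K.
TOA radiative forcing: ΔF = (1−α)ΔS/4 = 0.5·(+0.663)/4 = 0.08288 W m⁻².
Linearising σT⁴ gives d(σT⁴)/dT = 4σT_e³ = 0.09542 W m⁻² per K.
Hence the no-feedback warming is ΔF/(4σT_e³) = 0.869 K.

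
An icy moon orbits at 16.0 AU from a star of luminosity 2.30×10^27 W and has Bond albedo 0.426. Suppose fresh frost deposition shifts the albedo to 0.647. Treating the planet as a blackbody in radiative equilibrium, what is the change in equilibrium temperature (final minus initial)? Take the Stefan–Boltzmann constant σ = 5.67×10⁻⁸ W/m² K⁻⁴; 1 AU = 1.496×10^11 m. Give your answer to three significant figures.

d = 16.0 × 1.496×10^11 m = 2.394×10^12 m.
Flux at the orbit: S = L/(4πd²) = 2.30×10^27/(4π·(2.39×10^12)²) = 31.95 W/m².
Before: T₁ = [31.95·0.574/(4σ)]^(1/4) = 94.82 K.
After:  T₂ = [31.95·0.353/(4σ)]^(1/4) = 83.97 K.
Change: 83.97 − 94.82 = -10.85 K.

-10.9 K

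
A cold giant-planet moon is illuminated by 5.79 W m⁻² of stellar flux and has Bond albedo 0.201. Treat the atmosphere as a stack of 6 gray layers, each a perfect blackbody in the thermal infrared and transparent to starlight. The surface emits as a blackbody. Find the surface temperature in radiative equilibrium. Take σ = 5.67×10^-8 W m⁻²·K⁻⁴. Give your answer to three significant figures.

109 kelvin

OLR = S(1−α)/4 = 1.157 W m⁻²; the top layer radiates at T_e = 67.20 K.
For an N-layer opaque stack, T_s⁴ = (N+1)T_e⁴, hence T_s = (7)^(1/4)×67.20 K = 109.3 K.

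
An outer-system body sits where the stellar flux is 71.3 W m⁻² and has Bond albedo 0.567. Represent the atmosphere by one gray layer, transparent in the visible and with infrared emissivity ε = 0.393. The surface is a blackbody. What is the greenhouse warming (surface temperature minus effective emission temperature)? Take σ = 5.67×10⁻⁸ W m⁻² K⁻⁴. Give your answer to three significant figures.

6.07 K

At the top of the atmosphere, σT_e⁴ = S(1−α)/4 = 7.718 W m⁻², giving T_e = 108.0 K.
Surface balance with a leaky layer gives σT_s⁴ = σT_e⁴·2/(2−ε), so T_s = T_e·[2/(2−0.393)]^(1/4) = 114.1 K.
Greenhouse warming: T_s − T_e = 6.072 K.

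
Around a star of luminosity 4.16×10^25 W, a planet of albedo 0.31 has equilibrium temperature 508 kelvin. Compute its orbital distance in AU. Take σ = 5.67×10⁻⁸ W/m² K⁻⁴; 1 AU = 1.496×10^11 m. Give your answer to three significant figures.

The flux needed for this T is 4σT⁴/(1−0.31) = 21890 W/m².
From L = 4πd²S, d = √(4.16×10^25/(4π·21890)) = 1.230×10^10 m = 0.08220 AU.

0.0822 AU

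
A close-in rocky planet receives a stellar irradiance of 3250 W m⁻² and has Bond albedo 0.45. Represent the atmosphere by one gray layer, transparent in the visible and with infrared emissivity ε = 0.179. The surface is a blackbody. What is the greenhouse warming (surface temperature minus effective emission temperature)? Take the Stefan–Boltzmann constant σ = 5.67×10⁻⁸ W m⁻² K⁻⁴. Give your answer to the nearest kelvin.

Effective emission temperature (TOA balance): σT_e⁴ = S(1−α)/4 = 446.9 W m⁻² → T_e = 298.0 K.
The surface balance (absorbed SW + ε·downward IR = σT_s⁴) with T_a⁴ = T_s⁴/2 reduces to T_s = T_e·[2/(2−ε)]^¼ = 305.0 K.
T_s − T_e = 305.0 − 298.0 = 7.067 K.

7 K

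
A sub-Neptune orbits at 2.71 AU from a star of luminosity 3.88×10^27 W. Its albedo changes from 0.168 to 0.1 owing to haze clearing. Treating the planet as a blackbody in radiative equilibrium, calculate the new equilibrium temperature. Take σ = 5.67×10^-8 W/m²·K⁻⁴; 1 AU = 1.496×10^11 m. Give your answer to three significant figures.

294 kelvin

Orbital distance: d = 2.71 AU = 4.054×10^11 m.
Spreading L over a sphere of radius d: S = 3.88×10^27/(4π·4.05×10^11²) = 1879 W/m².
With the new albedo, S(1−α₂)/4 = 422.7 W/m², so T₂ = 293.8 K.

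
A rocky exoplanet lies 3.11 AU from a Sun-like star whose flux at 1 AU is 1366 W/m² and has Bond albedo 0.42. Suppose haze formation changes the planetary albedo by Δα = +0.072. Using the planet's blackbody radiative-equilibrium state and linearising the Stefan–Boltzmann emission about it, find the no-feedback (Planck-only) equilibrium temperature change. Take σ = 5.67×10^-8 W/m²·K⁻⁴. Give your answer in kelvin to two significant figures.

By the inverse-square law, S = 1366/3.11² = 141.2 W/m².
Reference equilibrium: T_e = [S(1−α)/(4σ)]^(1/4) = 137.9 K.
The change in absorbed flux is Δ[S(1−α)/4] = −SΔα/4 = -2.542 W/m².
The Planck feedback parameter is 4σT_e³ = 0.5942 W/m²/K.
So ΔT₀ = -2.542/0.5942 = -4.28 K.

-4.3 K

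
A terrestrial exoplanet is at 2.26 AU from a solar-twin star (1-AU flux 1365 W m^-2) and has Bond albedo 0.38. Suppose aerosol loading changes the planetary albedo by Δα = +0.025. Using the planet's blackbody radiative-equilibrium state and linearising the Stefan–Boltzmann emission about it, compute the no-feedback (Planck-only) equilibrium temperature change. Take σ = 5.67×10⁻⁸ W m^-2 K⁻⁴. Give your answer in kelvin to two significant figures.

Irradiance scales as 1/d², so S = 1365 W m^-2 × (1/2.26)² = 267.2 W m^-2.
Reference equilibrium: T_e = [S(1−α)/(4σ)]^(1/4) = 164.4 K.
ΔF = −(S/4)Δα = −(267.2/4)×(+0.025) = -1.670 W m^-2.
The Planck feedback parameter is 4σT_e³ = 1.008 W m^-2/K.
ΔT₀ = ΔF/λ_P = -1.670/1.008 = -1.66 K.

-1.7 K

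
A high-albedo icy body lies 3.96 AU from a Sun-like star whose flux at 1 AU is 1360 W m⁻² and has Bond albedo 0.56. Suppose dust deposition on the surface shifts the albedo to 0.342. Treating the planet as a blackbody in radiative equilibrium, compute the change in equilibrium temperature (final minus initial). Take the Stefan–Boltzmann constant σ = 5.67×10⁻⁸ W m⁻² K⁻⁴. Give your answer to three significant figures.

12.1 K

By the inverse-square law, S = 1360/3.96² = 86.73 W m⁻².
Initial: T₁ = [S(1−0.56)/(4σ)]^(1/4) = 113.9 K.
After:  T₂ = [86.73·0.658/(4σ)]^(1/4) = 125.9 K.
Change: 125.9 − 113.9 = 12.05 K.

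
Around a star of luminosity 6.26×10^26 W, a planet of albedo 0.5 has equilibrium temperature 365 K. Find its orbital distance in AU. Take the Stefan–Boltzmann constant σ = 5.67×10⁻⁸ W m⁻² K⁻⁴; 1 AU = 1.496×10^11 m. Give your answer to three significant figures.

0.526 AU

The flux needed for this T is 4σT⁴/(1−0.5) = 8051 W m⁻².
S = L/(4πd²) → d = √(L/4πS) = √(6.26×10^26/(4π·8051)) = 7.866×10^10 m = 0.5258 AU.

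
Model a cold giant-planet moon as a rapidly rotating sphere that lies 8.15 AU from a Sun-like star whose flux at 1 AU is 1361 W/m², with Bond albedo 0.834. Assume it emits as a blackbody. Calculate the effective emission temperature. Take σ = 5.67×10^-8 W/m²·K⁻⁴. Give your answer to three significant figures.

62.2 K

Irradiance scales as 1/d², so S = 1361 W/m² × (1/8.15)² = 20.49 W/m².
Absorbed flux (global mean): S(1−α)/4 = 20.49·0.166/4 = 0.8503 W/m².
Balancing against σT⁴: T = (0.8503/5.67×10⁻⁸)^(1/4) = 62.23 K.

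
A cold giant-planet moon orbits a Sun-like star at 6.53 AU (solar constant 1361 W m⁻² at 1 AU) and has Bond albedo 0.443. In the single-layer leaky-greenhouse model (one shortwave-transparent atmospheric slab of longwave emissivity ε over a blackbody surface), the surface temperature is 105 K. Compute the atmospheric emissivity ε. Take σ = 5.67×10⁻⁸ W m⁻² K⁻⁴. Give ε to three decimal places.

0.710

By the inverse-square law, S = 1361/6.53² = 31.92 W m⁻².
Effective temperature: T_e = [S(1−α)/(4σ)]^(1/4) = 94.09 K.
T_s⁴ = T_e⁴·2/(2−ε) → ε = 2 − 2(T_e/T_s)⁴ = 2 − 2·(94.09/105)⁴ = 0.7102.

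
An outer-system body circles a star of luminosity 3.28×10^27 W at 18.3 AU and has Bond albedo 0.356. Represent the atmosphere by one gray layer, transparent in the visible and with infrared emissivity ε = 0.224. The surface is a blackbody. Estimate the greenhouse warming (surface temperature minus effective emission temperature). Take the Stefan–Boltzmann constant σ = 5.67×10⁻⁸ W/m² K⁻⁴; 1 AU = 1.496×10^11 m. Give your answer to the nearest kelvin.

3 K

Orbital distance: d = 18.3 AU = 2.738×10^12 m.
Spreading L over a sphere of radius d: S = 3.28×10^27/(4π·2.74×10^12²) = 34.83 W/m².
The planet radiates to space at T_e = [S(1−α)/(4σ)]^(1/4) = 99.72 K.
For a single slab of emissivity ε, T_s⁴ = 2T_e⁴/(2−ε); thus T_s = 99.72·(1.126)^(1/4) = 102.7 K.
Greenhouse warming: T_s − T_e = 3.006 K.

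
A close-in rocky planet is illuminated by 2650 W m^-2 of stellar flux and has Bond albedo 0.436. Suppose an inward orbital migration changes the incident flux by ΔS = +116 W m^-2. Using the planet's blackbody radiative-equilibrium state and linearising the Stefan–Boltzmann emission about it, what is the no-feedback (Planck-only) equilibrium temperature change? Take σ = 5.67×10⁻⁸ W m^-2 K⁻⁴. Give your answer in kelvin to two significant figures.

3.1 K

Reference equilibrium: T_e = [S(1−α)/(4σ)]^(1/4) = 284.9 K.
TOA radiative forcing: ΔF = (1−α)ΔS/4 = 0.564·(+116)/4 = 16.36 W m^-2.
Linearising σT⁴ gives d(σT⁴)/dT = 4σT_e³ = 5.246 W m^-2 per K.
Hence the no-feedback warming is ΔF/(4σT_e³) = 3.12 K.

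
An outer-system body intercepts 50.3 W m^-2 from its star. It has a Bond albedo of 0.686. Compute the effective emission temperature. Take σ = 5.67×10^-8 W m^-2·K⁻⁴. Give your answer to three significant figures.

91.4 K

Absorbed flux (global mean): S(1−α)/4 = 50.30·0.314/4 = 3.949 W m^-2.
Balancing against σT⁴: T = (3.949/5.67×10⁻⁸)^(1/4) = 91.35 K.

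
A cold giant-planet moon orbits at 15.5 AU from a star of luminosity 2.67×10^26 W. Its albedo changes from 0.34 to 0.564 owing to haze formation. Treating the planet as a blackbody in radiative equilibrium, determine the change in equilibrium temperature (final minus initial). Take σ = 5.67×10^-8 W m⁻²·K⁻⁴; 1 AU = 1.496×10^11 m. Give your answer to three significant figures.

-5.73 K

d = 15.5 × 1.496×10^11 m = 2.319×10^12 m.
Spreading L over a sphere of radius d: S = 2.67×10^26/(4π·2.32×10^12²) = 3.952 W m⁻².
Initial: T₁ = [S(1−0.34)/(4σ)]^(1/4) = 58.23 K.
Final:   T₂ = [S(1−0.564)/(4σ)]^(1/4) = 52.50 K.
ΔT = T₂ − T₁ = -5.734 K.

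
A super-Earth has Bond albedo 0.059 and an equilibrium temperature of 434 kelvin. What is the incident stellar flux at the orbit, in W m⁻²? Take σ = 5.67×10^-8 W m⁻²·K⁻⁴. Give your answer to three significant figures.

8550 W m⁻²

Invert the energy balance for S: S = 4σT⁴/(1−α).
σT⁴ = 5.67×10⁻⁸·(434)⁴ = 2012 W m⁻².
S = 4·2012/0.941 = 8551 W m⁻².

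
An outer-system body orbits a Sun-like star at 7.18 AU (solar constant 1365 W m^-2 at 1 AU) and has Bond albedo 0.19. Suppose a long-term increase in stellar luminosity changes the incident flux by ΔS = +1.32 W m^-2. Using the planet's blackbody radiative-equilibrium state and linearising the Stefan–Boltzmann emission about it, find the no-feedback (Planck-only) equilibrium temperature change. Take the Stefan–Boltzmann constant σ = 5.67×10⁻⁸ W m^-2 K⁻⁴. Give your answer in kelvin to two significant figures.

By the inverse-square law, S = 1365/7.18² = 26.48 W m^-2.
The baseline emission temperature is T_e = 98.61 K.
ΔF = Δ[S(1−α)]/4 = (1−0.19)·+1.32/4 = 0.2673 W m^-2.
The Planck feedback parameter is 4σT_e³ = 0.2175 W m^-2/K.
Hence the no-feedback warming is ΔF/(4σT_e³) = 1.23 K.

1.2 K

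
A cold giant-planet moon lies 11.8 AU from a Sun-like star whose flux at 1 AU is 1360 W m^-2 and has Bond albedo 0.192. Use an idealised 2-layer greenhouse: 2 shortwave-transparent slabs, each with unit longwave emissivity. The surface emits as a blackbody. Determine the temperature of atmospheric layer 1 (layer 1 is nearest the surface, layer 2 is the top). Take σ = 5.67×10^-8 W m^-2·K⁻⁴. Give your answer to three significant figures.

91.3 K

Flux at the orbit: S = 1360/(11.8)² = 9.767 W m^-2.
The effective emission temperature is T_e = [S(1−α)/(4σ)]^¼ = 76.80 K.
Each opaque layer satisfies 2T_j⁴ = T_{j−1}⁴ + T_{j+1}⁴, giving T_k⁴ = (N+1−k)T_e⁴.
With k = 1: T_1 = (2+1−1)^¼·76.80 K = 91.34 K.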